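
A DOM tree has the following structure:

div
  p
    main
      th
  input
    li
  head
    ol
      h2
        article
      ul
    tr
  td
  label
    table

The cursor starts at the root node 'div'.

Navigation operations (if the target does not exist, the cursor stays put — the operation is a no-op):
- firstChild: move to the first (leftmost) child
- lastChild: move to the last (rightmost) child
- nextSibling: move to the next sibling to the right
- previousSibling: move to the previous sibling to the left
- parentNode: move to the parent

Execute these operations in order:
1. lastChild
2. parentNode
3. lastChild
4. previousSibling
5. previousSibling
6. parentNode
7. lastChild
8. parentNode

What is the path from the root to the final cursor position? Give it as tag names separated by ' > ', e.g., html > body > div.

Answer: div

Derivation:
After 1 (lastChild): label
After 2 (parentNode): div
After 3 (lastChild): label
After 4 (previousSibling): td
After 5 (previousSibling): head
After 6 (parentNode): div
After 7 (lastChild): label
After 8 (parentNode): div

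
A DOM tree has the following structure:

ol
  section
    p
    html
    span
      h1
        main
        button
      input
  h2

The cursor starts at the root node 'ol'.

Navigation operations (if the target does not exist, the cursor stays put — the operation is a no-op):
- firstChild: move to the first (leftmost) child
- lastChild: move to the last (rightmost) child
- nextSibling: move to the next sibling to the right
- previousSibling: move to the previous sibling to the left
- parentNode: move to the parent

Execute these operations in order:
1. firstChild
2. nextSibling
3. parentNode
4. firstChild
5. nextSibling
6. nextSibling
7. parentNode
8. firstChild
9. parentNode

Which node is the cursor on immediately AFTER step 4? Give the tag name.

Answer: section

Derivation:
After 1 (firstChild): section
After 2 (nextSibling): h2
After 3 (parentNode): ol
After 4 (firstChild): section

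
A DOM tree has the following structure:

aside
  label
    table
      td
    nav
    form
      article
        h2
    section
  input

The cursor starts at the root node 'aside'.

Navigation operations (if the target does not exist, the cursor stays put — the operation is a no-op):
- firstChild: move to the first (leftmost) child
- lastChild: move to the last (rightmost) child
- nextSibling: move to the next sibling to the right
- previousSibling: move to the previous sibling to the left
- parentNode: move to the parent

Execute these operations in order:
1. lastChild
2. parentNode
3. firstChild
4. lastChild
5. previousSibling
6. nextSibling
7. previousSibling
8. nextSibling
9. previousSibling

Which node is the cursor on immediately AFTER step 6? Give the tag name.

Answer: section

Derivation:
After 1 (lastChild): input
After 2 (parentNode): aside
After 3 (firstChild): label
After 4 (lastChild): section
After 5 (previousSibling): form
After 6 (nextSibling): section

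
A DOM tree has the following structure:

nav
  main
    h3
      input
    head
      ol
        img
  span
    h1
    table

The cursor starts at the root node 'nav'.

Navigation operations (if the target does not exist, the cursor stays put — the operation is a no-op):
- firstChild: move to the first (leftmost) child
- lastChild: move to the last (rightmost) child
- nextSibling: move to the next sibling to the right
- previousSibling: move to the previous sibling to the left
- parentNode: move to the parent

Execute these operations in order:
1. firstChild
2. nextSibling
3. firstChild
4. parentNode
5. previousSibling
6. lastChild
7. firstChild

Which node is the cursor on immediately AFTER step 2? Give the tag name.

Answer: span

Derivation:
After 1 (firstChild): main
After 2 (nextSibling): span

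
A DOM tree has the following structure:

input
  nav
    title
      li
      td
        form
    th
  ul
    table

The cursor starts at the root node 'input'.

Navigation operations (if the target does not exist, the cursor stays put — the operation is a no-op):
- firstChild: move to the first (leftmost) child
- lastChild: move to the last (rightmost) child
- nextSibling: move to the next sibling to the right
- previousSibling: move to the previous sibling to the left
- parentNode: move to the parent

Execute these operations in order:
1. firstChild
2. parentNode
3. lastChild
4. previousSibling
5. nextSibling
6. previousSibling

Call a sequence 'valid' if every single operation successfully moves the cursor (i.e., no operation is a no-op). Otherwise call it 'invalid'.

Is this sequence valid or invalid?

After 1 (firstChild): nav
After 2 (parentNode): input
After 3 (lastChild): ul
After 4 (previousSibling): nav
After 5 (nextSibling): ul
After 6 (previousSibling): nav

Answer: valid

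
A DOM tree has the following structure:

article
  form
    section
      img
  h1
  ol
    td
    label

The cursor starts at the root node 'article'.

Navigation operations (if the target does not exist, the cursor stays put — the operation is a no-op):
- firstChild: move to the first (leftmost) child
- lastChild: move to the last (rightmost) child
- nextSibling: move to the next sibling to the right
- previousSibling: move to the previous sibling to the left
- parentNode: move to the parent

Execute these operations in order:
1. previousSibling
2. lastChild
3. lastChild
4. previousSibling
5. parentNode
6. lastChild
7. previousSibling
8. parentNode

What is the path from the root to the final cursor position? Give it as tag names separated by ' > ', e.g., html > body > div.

Answer: article > ol

Derivation:
After 1 (previousSibling): article (no-op, stayed)
After 2 (lastChild): ol
After 3 (lastChild): label
After 4 (previousSibling): td
After 5 (parentNode): ol
After 6 (lastChild): label
After 7 (previousSibling): td
After 8 (parentNode): ol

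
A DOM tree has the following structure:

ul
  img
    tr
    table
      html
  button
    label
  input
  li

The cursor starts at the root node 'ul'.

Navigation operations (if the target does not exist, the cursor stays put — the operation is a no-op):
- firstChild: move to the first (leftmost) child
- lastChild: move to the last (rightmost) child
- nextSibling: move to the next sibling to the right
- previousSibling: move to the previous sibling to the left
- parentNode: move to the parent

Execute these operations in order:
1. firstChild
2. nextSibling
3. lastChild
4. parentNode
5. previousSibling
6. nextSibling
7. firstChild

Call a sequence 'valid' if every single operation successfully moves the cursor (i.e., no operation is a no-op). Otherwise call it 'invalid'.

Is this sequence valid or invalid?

After 1 (firstChild): img
After 2 (nextSibling): button
After 3 (lastChild): label
After 4 (parentNode): button
After 5 (previousSibling): img
After 6 (nextSibling): button
After 7 (firstChild): label

Answer: valid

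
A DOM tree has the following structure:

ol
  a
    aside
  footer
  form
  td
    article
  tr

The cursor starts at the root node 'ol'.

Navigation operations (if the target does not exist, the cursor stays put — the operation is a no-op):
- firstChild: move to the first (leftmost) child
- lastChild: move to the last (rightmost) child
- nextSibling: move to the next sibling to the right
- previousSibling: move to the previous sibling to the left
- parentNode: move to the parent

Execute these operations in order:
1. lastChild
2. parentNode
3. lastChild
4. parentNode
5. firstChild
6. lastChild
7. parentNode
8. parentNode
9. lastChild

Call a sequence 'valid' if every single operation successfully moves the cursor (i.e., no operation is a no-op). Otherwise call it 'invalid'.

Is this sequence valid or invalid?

After 1 (lastChild): tr
After 2 (parentNode): ol
After 3 (lastChild): tr
After 4 (parentNode): ol
After 5 (firstChild): a
After 6 (lastChild): aside
After 7 (parentNode): a
After 8 (parentNode): ol
After 9 (lastChild): tr

Answer: valid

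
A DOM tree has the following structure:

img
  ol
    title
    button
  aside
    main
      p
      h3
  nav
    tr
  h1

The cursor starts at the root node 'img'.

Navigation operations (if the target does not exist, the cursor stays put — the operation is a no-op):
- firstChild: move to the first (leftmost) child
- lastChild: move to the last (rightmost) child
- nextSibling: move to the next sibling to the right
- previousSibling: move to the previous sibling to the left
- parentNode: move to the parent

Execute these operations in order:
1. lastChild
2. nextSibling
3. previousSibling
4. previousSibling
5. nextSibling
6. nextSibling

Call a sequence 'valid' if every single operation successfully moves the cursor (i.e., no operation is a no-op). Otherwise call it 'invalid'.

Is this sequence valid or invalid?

Answer: invalid

Derivation:
After 1 (lastChild): h1
After 2 (nextSibling): h1 (no-op, stayed)
After 3 (previousSibling): nav
After 4 (previousSibling): aside
After 5 (nextSibling): nav
After 6 (nextSibling): h1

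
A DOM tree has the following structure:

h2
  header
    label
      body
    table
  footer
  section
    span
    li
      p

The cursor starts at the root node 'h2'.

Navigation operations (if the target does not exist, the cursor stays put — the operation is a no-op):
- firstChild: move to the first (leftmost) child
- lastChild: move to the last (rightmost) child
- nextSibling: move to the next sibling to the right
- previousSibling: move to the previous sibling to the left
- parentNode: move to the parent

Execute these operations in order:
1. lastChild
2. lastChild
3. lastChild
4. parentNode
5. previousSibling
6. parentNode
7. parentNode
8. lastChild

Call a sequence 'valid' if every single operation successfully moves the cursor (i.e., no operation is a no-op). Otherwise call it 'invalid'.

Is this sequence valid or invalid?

Answer: valid

Derivation:
After 1 (lastChild): section
After 2 (lastChild): li
After 3 (lastChild): p
After 4 (parentNode): li
After 5 (previousSibling): span
After 6 (parentNode): section
After 7 (parentNode): h2
After 8 (lastChild): section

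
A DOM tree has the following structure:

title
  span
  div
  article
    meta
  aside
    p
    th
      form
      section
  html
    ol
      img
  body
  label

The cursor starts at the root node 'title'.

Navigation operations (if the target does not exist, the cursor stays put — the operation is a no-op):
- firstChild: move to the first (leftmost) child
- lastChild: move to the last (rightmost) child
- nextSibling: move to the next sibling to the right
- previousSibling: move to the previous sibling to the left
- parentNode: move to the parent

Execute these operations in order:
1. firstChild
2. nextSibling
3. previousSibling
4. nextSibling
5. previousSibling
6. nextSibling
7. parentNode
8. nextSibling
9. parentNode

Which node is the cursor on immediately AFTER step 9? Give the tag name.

Answer: title

Derivation:
After 1 (firstChild): span
After 2 (nextSibling): div
After 3 (previousSibling): span
After 4 (nextSibling): div
After 5 (previousSibling): span
After 6 (nextSibling): div
After 7 (parentNode): title
After 8 (nextSibling): title (no-op, stayed)
After 9 (parentNode): title (no-op, stayed)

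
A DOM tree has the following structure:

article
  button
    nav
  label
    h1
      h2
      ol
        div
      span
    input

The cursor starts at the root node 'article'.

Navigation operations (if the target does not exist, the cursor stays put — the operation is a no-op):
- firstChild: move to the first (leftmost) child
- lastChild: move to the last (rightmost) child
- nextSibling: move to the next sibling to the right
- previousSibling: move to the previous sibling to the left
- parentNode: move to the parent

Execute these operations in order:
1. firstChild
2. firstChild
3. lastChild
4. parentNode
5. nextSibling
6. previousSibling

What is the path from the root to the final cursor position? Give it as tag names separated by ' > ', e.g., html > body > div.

Answer: article > button

Derivation:
After 1 (firstChild): button
After 2 (firstChild): nav
After 3 (lastChild): nav (no-op, stayed)
After 4 (parentNode): button
After 5 (nextSibling): label
After 6 (previousSibling): button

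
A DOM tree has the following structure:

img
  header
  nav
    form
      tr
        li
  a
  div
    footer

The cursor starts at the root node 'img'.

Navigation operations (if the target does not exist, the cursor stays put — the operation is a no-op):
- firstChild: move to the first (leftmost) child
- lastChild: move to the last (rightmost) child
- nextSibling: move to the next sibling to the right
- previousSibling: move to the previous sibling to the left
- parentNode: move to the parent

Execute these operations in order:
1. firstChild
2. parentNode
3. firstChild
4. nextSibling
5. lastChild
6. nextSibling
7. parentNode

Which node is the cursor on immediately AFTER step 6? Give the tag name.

After 1 (firstChild): header
After 2 (parentNode): img
After 3 (firstChild): header
After 4 (nextSibling): nav
After 5 (lastChild): form
After 6 (nextSibling): form (no-op, stayed)

Answer: form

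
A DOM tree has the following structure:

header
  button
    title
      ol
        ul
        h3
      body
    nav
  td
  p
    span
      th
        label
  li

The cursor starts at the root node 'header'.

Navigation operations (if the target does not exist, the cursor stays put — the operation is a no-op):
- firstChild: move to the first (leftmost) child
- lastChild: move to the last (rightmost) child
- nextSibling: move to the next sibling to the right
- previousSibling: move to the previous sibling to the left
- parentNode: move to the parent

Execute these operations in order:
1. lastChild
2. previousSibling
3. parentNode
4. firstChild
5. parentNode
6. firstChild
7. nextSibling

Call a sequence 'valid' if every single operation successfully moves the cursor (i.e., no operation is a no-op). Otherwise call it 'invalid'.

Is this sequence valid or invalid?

Answer: valid

Derivation:
After 1 (lastChild): li
After 2 (previousSibling): p
After 3 (parentNode): header
After 4 (firstChild): button
After 5 (parentNode): header
After 6 (firstChild): button
After 7 (nextSibling): td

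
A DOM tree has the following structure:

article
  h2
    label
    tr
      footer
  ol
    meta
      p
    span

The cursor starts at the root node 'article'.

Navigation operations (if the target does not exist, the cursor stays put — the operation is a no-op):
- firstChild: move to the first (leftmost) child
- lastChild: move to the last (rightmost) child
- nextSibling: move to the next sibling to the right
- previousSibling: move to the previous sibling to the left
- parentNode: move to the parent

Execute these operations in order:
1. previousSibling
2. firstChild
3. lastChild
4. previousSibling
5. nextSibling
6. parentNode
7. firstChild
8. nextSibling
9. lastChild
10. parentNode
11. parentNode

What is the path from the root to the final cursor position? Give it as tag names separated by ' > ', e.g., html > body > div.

After 1 (previousSibling): article (no-op, stayed)
After 2 (firstChild): h2
After 3 (lastChild): tr
After 4 (previousSibling): label
After 5 (nextSibling): tr
After 6 (parentNode): h2
After 7 (firstChild): label
After 8 (nextSibling): tr
After 9 (lastChild): footer
After 10 (parentNode): tr
After 11 (parentNode): h2

Answer: article > h2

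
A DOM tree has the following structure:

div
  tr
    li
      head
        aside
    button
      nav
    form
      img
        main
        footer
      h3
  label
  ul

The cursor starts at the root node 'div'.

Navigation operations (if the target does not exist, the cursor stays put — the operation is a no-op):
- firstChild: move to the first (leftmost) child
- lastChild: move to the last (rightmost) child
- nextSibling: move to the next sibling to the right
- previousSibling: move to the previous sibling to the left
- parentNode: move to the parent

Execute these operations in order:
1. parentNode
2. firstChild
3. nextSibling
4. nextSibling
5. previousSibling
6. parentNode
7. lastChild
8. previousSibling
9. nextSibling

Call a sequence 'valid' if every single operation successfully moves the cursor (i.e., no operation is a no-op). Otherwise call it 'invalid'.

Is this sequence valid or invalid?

After 1 (parentNode): div (no-op, stayed)
After 2 (firstChild): tr
After 3 (nextSibling): label
After 4 (nextSibling): ul
After 5 (previousSibling): label
After 6 (parentNode): div
After 7 (lastChild): ul
After 8 (previousSibling): label
After 9 (nextSibling): ul

Answer: invalid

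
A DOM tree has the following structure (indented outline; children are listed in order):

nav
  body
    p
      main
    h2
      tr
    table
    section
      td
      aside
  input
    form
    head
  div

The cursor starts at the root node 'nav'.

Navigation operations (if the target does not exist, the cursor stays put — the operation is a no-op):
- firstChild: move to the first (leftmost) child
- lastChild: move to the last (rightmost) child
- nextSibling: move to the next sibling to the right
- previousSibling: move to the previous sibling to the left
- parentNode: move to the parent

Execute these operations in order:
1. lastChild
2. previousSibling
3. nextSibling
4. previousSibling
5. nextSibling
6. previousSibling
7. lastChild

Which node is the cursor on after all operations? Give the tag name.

After 1 (lastChild): div
After 2 (previousSibling): input
After 3 (nextSibling): div
After 4 (previousSibling): input
After 5 (nextSibling): div
After 6 (previousSibling): input
After 7 (lastChild): head

Answer: head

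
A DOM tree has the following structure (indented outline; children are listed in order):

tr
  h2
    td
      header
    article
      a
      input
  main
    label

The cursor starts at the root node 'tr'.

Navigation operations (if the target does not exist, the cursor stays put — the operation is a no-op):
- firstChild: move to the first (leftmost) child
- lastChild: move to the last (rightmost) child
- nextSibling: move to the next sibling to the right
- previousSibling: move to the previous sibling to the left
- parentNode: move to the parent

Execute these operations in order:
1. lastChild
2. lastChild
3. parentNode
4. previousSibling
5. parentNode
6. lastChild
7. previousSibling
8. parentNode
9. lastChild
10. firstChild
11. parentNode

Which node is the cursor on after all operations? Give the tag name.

Answer: main

Derivation:
After 1 (lastChild): main
After 2 (lastChild): label
After 3 (parentNode): main
After 4 (previousSibling): h2
After 5 (parentNode): tr
After 6 (lastChild): main
After 7 (previousSibling): h2
After 8 (parentNode): tr
After 9 (lastChild): main
After 10 (firstChild): label
After 11 (parentNode): main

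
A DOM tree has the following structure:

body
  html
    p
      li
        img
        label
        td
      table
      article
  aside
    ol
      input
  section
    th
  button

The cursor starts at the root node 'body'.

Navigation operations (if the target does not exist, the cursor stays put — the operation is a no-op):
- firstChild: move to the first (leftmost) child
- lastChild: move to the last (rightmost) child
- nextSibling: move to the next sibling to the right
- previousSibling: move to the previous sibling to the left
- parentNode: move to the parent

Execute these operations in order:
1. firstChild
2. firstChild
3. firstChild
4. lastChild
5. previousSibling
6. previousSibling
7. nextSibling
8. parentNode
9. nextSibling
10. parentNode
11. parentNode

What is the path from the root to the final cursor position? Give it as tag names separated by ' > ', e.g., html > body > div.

Answer: body > html

Derivation:
After 1 (firstChild): html
After 2 (firstChild): p
After 3 (firstChild): li
After 4 (lastChild): td
After 5 (previousSibling): label
After 6 (previousSibling): img
After 7 (nextSibling): label
After 8 (parentNode): li
After 9 (nextSibling): table
After 10 (parentNode): p
After 11 (parentNode): html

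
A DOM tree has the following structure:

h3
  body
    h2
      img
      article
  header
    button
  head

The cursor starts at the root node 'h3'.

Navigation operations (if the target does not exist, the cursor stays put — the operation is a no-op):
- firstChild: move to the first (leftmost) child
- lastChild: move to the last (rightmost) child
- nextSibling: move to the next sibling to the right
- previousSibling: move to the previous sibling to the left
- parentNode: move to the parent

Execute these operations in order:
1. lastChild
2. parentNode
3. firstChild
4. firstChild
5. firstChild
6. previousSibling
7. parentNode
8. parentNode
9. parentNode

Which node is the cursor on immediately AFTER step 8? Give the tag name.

Answer: body

Derivation:
After 1 (lastChild): head
After 2 (parentNode): h3
After 3 (firstChild): body
After 4 (firstChild): h2
After 5 (firstChild): img
After 6 (previousSibling): img (no-op, stayed)
After 7 (parentNode): h2
After 8 (parentNode): body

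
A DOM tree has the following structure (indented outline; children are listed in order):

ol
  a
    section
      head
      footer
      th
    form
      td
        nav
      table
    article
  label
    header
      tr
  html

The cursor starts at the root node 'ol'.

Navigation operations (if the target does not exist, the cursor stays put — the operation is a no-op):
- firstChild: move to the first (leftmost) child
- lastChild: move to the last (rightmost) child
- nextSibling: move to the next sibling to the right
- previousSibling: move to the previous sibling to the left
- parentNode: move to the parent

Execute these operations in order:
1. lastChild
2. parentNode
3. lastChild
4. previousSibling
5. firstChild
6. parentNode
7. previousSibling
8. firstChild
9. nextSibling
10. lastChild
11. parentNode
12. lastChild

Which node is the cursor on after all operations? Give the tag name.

After 1 (lastChild): html
After 2 (parentNode): ol
After 3 (lastChild): html
After 4 (previousSibling): label
After 5 (firstChild): header
After 6 (parentNode): label
After 7 (previousSibling): a
After 8 (firstChild): section
After 9 (nextSibling): form
After 10 (lastChild): table
After 11 (parentNode): form
After 12 (lastChild): table

Answer: table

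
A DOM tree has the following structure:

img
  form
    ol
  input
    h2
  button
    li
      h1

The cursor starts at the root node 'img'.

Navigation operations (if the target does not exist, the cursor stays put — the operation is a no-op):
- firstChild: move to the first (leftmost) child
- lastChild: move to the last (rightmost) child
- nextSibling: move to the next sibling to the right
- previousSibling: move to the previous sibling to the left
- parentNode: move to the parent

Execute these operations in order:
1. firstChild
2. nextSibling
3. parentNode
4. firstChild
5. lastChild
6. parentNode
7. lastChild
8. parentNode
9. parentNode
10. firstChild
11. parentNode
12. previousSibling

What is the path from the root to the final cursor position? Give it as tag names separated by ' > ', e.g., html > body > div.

After 1 (firstChild): form
After 2 (nextSibling): input
After 3 (parentNode): img
After 4 (firstChild): form
After 5 (lastChild): ol
After 6 (parentNode): form
After 7 (lastChild): ol
After 8 (parentNode): form
After 9 (parentNode): img
After 10 (firstChild): form
After 11 (parentNode): img
After 12 (previousSibling): img (no-op, stayed)

Answer: img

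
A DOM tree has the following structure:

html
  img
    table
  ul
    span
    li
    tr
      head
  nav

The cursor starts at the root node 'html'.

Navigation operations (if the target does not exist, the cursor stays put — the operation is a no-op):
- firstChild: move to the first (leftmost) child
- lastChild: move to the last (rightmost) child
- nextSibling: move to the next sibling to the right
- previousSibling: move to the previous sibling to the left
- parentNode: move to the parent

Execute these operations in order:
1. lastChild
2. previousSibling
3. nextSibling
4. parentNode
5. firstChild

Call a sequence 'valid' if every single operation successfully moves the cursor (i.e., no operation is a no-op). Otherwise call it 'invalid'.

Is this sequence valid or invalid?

After 1 (lastChild): nav
After 2 (previousSibling): ul
After 3 (nextSibling): nav
After 4 (parentNode): html
After 5 (firstChild): img

Answer: valid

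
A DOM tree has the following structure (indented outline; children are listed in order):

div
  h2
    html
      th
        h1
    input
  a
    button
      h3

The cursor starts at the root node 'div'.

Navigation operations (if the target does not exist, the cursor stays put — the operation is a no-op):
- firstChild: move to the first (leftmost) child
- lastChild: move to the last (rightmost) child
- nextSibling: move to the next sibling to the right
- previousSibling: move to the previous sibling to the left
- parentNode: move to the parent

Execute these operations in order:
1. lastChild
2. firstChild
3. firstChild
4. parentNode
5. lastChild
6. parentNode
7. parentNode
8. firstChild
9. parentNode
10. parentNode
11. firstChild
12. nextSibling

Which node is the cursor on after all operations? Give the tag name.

After 1 (lastChild): a
After 2 (firstChild): button
After 3 (firstChild): h3
After 4 (parentNode): button
After 5 (lastChild): h3
After 6 (parentNode): button
After 7 (parentNode): a
After 8 (firstChild): button
After 9 (parentNode): a
After 10 (parentNode): div
After 11 (firstChild): h2
After 12 (nextSibling): a

Answer: a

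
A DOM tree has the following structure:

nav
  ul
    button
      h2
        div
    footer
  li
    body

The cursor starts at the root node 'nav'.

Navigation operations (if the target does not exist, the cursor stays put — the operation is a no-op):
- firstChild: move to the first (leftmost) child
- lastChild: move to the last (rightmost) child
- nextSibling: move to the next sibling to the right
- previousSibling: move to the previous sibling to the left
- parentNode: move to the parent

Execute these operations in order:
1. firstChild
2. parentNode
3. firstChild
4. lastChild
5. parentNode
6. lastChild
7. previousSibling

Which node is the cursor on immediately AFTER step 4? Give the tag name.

Answer: footer

Derivation:
After 1 (firstChild): ul
After 2 (parentNode): nav
After 3 (firstChild): ul
After 4 (lastChild): footer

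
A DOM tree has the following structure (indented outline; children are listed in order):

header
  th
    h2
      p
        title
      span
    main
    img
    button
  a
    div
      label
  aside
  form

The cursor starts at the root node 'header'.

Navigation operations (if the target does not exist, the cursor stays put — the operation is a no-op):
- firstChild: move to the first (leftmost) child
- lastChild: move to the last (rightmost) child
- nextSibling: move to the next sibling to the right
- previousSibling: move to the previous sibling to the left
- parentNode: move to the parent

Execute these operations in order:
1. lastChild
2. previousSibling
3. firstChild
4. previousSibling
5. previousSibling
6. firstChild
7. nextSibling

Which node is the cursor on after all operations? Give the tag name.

Answer: main

Derivation:
After 1 (lastChild): form
After 2 (previousSibling): aside
After 3 (firstChild): aside (no-op, stayed)
After 4 (previousSibling): a
After 5 (previousSibling): th
After 6 (firstChild): h2
After 7 (nextSibling): main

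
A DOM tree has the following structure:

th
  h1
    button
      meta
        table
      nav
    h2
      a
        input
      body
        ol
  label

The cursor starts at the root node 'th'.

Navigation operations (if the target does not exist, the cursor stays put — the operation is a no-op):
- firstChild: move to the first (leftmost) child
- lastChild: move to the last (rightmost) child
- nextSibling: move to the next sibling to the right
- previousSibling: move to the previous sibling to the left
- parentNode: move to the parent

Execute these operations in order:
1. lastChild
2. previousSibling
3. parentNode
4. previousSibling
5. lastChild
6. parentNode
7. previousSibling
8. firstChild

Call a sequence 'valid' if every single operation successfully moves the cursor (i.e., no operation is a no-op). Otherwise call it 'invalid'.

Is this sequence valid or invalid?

After 1 (lastChild): label
After 2 (previousSibling): h1
After 3 (parentNode): th
After 4 (previousSibling): th (no-op, stayed)
After 5 (lastChild): label
After 6 (parentNode): th
After 7 (previousSibling): th (no-op, stayed)
After 8 (firstChild): h1

Answer: invalid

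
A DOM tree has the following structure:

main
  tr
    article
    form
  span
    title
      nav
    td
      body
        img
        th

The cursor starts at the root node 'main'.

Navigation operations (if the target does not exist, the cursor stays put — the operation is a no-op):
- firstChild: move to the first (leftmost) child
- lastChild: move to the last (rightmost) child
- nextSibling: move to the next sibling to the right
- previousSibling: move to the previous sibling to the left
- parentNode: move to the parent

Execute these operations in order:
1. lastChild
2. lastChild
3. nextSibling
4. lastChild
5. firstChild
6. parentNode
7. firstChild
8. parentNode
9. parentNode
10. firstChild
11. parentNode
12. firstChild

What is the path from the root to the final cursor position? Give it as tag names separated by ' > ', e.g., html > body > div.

After 1 (lastChild): span
After 2 (lastChild): td
After 3 (nextSibling): td (no-op, stayed)
After 4 (lastChild): body
After 5 (firstChild): img
After 6 (parentNode): body
After 7 (firstChild): img
After 8 (parentNode): body
After 9 (parentNode): td
After 10 (firstChild): body
After 11 (parentNode): td
After 12 (firstChild): body

Answer: main > span > td > body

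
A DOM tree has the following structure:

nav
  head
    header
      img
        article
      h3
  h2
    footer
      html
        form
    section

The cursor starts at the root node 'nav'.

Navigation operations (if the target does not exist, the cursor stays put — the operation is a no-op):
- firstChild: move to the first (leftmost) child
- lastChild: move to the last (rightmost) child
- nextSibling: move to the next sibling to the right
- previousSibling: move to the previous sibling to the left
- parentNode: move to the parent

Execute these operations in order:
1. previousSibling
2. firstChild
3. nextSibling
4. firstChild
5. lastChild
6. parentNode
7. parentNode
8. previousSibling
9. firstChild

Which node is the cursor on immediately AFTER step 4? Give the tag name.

After 1 (previousSibling): nav (no-op, stayed)
After 2 (firstChild): head
After 3 (nextSibling): h2
After 4 (firstChild): footer

Answer: footer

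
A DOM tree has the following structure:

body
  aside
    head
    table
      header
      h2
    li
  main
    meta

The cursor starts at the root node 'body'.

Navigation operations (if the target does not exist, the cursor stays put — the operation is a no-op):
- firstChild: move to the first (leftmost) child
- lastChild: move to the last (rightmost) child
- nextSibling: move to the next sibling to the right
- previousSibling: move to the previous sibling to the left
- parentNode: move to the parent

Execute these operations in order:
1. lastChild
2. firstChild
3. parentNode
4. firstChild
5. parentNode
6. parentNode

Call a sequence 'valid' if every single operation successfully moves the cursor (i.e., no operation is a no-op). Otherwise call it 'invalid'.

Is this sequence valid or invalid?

After 1 (lastChild): main
After 2 (firstChild): meta
After 3 (parentNode): main
After 4 (firstChild): meta
After 5 (parentNode): main
After 6 (parentNode): body

Answer: valid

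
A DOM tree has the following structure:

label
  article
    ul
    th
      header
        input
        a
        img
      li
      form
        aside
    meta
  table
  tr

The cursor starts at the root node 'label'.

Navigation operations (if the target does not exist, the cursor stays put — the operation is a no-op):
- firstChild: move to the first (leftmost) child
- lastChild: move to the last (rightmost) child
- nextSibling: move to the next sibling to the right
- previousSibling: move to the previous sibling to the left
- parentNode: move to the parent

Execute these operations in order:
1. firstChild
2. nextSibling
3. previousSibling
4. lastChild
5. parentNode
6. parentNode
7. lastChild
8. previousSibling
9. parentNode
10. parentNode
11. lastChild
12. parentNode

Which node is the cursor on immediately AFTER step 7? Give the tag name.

Answer: tr

Derivation:
After 1 (firstChild): article
After 2 (nextSibling): table
After 3 (previousSibling): article
After 4 (lastChild): meta
After 5 (parentNode): article
After 6 (parentNode): label
After 7 (lastChild): tr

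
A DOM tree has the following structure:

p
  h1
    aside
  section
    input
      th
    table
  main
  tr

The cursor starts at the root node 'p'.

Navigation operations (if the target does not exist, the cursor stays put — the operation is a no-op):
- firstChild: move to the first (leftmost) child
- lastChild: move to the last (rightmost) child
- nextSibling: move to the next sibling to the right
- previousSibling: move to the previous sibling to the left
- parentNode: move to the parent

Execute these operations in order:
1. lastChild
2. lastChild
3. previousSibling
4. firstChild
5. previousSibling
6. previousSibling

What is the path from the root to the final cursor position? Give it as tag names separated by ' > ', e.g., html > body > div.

Answer: p > h1

Derivation:
After 1 (lastChild): tr
After 2 (lastChild): tr (no-op, stayed)
After 3 (previousSibling): main
After 4 (firstChild): main (no-op, stayed)
After 5 (previousSibling): section
After 6 (previousSibling): h1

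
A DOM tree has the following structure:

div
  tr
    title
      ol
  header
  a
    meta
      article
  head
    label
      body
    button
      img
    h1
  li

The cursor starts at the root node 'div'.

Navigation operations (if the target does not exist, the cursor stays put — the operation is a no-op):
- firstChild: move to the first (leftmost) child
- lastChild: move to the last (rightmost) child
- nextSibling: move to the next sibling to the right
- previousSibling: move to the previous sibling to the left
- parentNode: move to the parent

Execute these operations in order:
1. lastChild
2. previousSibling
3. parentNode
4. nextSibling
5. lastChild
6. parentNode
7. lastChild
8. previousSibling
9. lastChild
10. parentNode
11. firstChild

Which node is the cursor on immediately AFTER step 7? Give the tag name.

After 1 (lastChild): li
After 2 (previousSibling): head
After 3 (parentNode): div
After 4 (nextSibling): div (no-op, stayed)
After 5 (lastChild): li
After 6 (parentNode): div
After 7 (lastChild): li

Answer: li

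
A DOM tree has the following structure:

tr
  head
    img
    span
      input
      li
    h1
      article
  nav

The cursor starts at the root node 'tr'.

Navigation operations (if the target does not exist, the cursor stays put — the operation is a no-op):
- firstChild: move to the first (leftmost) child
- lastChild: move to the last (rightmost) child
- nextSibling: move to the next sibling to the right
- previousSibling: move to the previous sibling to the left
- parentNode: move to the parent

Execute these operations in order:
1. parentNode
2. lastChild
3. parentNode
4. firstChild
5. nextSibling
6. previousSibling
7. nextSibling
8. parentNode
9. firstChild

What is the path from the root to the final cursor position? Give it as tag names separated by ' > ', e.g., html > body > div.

After 1 (parentNode): tr (no-op, stayed)
After 2 (lastChild): nav
After 3 (parentNode): tr
After 4 (firstChild): head
After 5 (nextSibling): nav
After 6 (previousSibling): head
After 7 (nextSibling): nav
After 8 (parentNode): tr
After 9 (firstChild): head

Answer: tr > head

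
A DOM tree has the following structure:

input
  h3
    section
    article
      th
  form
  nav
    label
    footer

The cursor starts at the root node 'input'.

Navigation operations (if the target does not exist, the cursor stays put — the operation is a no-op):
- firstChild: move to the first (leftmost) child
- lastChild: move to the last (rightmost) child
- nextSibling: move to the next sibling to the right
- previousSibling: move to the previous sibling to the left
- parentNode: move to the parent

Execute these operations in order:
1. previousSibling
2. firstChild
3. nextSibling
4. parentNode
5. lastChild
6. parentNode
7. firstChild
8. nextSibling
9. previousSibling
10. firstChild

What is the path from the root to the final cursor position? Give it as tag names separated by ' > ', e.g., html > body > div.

Answer: input > h3 > section

Derivation:
After 1 (previousSibling): input (no-op, stayed)
After 2 (firstChild): h3
After 3 (nextSibling): form
After 4 (parentNode): input
After 5 (lastChild): nav
After 6 (parentNode): input
After 7 (firstChild): h3
After 8 (nextSibling): form
After 9 (previousSibling): h3
After 10 (firstChild): section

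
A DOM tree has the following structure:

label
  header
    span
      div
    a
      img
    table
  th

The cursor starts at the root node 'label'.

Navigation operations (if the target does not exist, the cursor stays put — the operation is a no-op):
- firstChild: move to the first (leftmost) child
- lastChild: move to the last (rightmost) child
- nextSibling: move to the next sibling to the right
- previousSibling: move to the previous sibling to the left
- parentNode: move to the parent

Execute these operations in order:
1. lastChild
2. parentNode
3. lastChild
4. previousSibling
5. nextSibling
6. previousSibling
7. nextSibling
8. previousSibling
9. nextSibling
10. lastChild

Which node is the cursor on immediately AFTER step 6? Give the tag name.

After 1 (lastChild): th
After 2 (parentNode): label
After 3 (lastChild): th
After 4 (previousSibling): header
After 5 (nextSibling): th
After 6 (previousSibling): header

Answer: header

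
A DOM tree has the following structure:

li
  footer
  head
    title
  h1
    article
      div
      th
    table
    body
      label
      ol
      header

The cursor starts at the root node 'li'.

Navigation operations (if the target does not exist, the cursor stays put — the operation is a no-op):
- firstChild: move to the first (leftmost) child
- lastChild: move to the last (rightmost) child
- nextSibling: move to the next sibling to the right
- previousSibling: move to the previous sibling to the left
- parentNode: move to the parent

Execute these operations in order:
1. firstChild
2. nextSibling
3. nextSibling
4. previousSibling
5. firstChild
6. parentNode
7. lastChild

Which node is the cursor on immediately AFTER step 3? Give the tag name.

After 1 (firstChild): footer
After 2 (nextSibling): head
After 3 (nextSibling): h1

Answer: h1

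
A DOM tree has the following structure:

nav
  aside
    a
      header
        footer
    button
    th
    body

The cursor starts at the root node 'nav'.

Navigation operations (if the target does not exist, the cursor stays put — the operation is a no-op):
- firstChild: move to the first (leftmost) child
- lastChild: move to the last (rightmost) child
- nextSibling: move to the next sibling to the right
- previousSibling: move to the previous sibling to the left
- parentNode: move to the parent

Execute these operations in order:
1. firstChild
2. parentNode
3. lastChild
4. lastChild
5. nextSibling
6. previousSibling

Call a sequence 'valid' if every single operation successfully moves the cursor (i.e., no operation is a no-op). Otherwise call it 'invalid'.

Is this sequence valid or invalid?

After 1 (firstChild): aside
After 2 (parentNode): nav
After 3 (lastChild): aside
After 4 (lastChild): body
After 5 (nextSibling): body (no-op, stayed)
After 6 (previousSibling): th

Answer: invalid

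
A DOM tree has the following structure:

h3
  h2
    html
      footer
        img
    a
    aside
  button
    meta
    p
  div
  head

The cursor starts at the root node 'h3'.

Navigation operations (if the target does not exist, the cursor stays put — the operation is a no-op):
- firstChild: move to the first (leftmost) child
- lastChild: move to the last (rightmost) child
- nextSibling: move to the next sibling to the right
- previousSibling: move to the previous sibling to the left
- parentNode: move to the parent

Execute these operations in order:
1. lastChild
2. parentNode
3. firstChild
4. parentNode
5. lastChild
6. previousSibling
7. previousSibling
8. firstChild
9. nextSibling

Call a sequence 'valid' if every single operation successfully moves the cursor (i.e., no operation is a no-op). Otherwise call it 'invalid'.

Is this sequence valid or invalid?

Answer: valid

Derivation:
After 1 (lastChild): head
After 2 (parentNode): h3
After 3 (firstChild): h2
After 4 (parentNode): h3
After 5 (lastChild): head
After 6 (previousSibling): div
After 7 (previousSibling): button
After 8 (firstChild): meta
After 9 (nextSibling): p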